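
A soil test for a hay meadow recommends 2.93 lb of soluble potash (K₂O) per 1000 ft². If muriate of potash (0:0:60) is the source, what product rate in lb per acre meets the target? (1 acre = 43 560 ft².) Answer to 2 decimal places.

Product per 1000 ft² = 2.93 / 60% = 4.88333 lb.
Convert to per acre: 4.88333 × 43.56 = 212.718 lb.

212.72 lb of product per acre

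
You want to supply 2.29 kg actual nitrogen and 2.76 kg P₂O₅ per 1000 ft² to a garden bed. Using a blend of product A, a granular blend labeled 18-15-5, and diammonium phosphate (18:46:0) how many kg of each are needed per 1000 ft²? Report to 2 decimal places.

With a, b = kg per 1000 ft² of product A and diammonium phosphate:
N: 0.18·a + 0.18·b = 2.29
P₂O₅: 0.15·a + 0.46·b = 2.76
Solving simultaneously: a = 9.97491, b = 2.74731.

9.97 kg product A, 2.75 kg diammonium phosphate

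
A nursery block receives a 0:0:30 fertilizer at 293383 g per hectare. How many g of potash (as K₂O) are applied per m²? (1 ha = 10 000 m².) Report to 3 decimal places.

8.801 g K₂O per sq m

K₂O per hectare = 293383 × 30% = 88014.9 g.
Convert to per m²: 88014.9 × 0.0001 = 8.80149 g.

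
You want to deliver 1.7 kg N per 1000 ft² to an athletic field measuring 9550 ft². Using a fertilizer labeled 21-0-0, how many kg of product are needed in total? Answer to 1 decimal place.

Product per 1000 ft² = 1.7 / 21% = 8.09524 kg.
Total product = 8.09524 × 9550 / 1000 = 77.3095 kg.

77.3 kg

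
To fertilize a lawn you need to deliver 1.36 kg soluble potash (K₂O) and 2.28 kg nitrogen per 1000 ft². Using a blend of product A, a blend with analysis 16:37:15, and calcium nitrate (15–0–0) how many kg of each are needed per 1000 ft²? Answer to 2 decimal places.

Let a = kg of product A, b = kg of calcium nitrate (per 1000 ft²).
K₂O: 0.15·a + 0·b = 1.36
N: 0.16·a + 0.15·b = 2.28
Eliminate a: (row1) − 0.15/0.16·(row2) → -0.140625·b = -0.7775, so b = 5.52889.
Back-substitute: a = (1.36 − 0·5.52889) / 0.15 = 9.06667.

9.07 kg product A, 5.53 kg calcium nitrate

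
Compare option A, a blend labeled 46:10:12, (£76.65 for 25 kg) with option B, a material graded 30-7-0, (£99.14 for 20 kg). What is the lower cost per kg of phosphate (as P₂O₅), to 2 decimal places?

option A: P₂O₅ per bag = 25 × 10% = 2.5 kg; cost = 76.65 / 2.5 = £30.6600/kg P₂O₅.
option B: P₂O₅ per bag = 20 × 7% = 1.4 kg; cost = 99.14 / 1.4 = £70.8143/kg P₂O₅.
option A is cheaper.

£30.66 per kg P₂O₅ (option A)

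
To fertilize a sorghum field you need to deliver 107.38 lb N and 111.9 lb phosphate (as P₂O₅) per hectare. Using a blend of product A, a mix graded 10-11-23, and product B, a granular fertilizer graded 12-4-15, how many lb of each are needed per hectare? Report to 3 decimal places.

992.696 lb product A, 67.587 lb product B

With a, b = lb per hectare of product A and product B:
N: 0.1·a + 0.12·b = 107.38
P₂O₅: 0.11·a + 0.04·b = 111.9
From row1: a = (107.38 − 0.12·b) / 0.1.
Into row2: 0.11·(107.38 − 0.12·b)/0.1 + 0.04·b = 111.9 → b = 67.58696, a = 992.6957.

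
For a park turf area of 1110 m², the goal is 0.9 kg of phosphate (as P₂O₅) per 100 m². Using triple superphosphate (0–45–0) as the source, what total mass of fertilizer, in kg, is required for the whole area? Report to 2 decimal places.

Product per 100 m² = 0.9 / 45% = 2 kg.
Total product = 2 × 1110 / 100 = 22.2 kg.

22.20 kg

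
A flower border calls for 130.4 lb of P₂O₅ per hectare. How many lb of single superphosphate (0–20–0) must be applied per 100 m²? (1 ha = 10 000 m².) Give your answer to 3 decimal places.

Product per hectare = 130.4 / 20% = 652 lb.
Convert to per 100 m²: 652 × 0.01 = 6.52 lb.

6.520 lb of product per hundred sq m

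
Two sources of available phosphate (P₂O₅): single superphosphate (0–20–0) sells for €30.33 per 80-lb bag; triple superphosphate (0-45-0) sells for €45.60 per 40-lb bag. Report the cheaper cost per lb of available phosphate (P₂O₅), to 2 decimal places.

€1.90 per lb P₂O₅ (single superphosphate)

single superphosphate: P₂O₅ per bag = 80 × 20% = 16 lb; cost = 30.33 / 16 = €1.8956/lb P₂O₅.
triple superphosphate: P₂O₅ per bag = 40 × 45% = 18 lb; cost = 45.60 / 18 = €2.5333/lb P₂O₅.
single superphosphate is cheaper.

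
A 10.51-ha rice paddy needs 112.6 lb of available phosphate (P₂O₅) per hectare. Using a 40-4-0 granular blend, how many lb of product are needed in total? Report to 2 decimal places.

29585.65 lb

Product per hectare = 112.6 / 4% = 2815 lb.
Total product = 2815 × 10.51 = 29585.65 lb.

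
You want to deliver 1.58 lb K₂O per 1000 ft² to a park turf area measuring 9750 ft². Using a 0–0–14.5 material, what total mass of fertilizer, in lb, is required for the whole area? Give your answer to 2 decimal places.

106.24 lb

Product per 1000 ft² = 1.58 / 14.5% = 10.8966 lb.
Total product = 10.8966 × 9750 / 1000 = 106.241 lb.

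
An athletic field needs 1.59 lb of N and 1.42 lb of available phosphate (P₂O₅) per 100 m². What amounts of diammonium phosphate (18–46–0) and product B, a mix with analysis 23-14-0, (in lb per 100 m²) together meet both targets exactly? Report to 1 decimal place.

Per-100 m² balance (a = diammonium phosphate, b = product B):
N: 0.18·a + 0.23·b = 1.59
P₂O₅: 0.46·a + 0.14·b = 1.42
Eliminate a: (row1) − 0.18/0.46·(row2) → 0.175217·b = 1.03435, so b = 5.90323.
Back-substitute: a = (1.59 − 0.23·5.90323) / 0.18 = 1.29032.

1.3 lb diammonium phosphate, 5.9 lb product B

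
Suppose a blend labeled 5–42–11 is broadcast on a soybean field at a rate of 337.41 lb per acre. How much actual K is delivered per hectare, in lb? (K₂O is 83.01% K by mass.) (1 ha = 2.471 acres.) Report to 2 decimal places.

K₂O per acre = 337.41 × 11% = 37.1151 lb.
Elemental K = 37.1151 × 0.8301 = 30.8092 lb per acre.
Convert to per hectare: 30.8092 × 2.471 = 76.1296 lb.

76.13 lb K per hectare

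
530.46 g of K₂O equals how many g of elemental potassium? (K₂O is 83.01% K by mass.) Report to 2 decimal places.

K = 530.46 × 0.8301 = 440.3348 g.

440.33 g K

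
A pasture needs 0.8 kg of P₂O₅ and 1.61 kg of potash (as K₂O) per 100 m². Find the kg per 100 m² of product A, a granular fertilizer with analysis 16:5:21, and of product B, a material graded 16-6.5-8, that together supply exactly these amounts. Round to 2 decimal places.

4.21 kg product A, 9.07 kg product B

With a, b = kg per 100 m² of product A and product B:
P₂O₅: 0.05·a + 0.065·b = 0.8
K₂O: 0.21·a + 0.08·b = 1.61
From row1: a = (0.8 − 0.065·b) / 0.05.
Into row2: 0.21·(0.8 − 0.065·b)/0.05 + 0.08·b = 1.61 → b = 9.06736, a = 4.21244.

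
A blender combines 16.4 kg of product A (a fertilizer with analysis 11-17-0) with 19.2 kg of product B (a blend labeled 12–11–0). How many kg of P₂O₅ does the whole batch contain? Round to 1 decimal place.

P₂O₅ mass = 17%×16.4 + 11%×19.2 = 4.9 kg.

4.9 kg P₂O₅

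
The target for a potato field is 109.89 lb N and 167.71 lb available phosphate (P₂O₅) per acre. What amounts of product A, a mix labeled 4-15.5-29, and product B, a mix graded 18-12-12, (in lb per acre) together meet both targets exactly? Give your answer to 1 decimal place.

Let a = lb of product A, b = lb of product B (per acre).
N: 0.04·a + 0.18·b = 109.89
P₂O₅: 0.155·a + 0.12·b = 167.71
Eliminate a: (row1) − 0.04/0.155·(row2) → 0.149032·b = 66.61, so b = 446.95.
Back-substitute: a = (109.89 − 0.18·446.95) / 0.04 = 735.974.

736.0 lb product A, 447.0 lb product B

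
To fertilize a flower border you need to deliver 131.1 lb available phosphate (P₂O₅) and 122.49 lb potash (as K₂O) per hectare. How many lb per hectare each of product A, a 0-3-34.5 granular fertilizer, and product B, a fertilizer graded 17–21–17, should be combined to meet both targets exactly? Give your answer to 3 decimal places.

51.016 lb product A, 616.998 lb product B

Per-hectare balance (a = product A, b = product B):
P₂O₅: 0.03·a + 0.21·b = 131.1
K₂O: 0.345·a + 0.17·b = 122.49
From row1: a = (131.1 − 0.21·b) / 0.03.
Into row2: 0.345·(131.1 − 0.21·b)/0.03 + 0.17·b = 122.49 → b = 616.9978, a = 51.0156.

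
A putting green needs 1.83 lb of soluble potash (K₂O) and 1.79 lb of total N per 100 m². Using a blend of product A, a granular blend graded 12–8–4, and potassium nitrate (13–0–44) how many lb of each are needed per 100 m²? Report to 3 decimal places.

11.548 lb product A, 3.109 lb potassium nitrate

Let a = lb of product A, b = lb of potassium nitrate (per 100 m²).
K₂O: 0.04·a + 0.44·b = 1.83
N: 0.12·a + 0.13·b = 1.79
From row1: a = (1.83 − 0.44·b) / 0.04.
Into row2: 0.12·(1.83 − 0.44·b)/0.04 + 0.13·b = 1.79 → b = 3.10924, a = 11.5483.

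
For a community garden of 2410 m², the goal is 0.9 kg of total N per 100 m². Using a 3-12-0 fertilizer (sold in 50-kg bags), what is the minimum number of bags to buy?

15 bags

Product per 100 m² = 0.9 / 3% = 30 kg.
Total product = 30 × 2410 / 100 = 723 kg.
Bags = ⌈723 / 50⌉ = 15.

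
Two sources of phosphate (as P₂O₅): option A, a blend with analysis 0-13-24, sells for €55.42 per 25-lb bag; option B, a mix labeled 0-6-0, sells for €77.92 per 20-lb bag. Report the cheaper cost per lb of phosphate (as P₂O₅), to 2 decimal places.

option A: P₂O₅ per bag = 25 × 13% = 3.25 lb; cost = 55.42 / 3.25 = €17.0523/lb P₂O₅.
option B: P₂O₅ per bag = 20 × 6% = 1.2 lb; cost = 77.92 / 1.2 = €64.9333/lb P₂O₅.
option A is cheaper.

€17.05 per lb P₂O₅ (option A)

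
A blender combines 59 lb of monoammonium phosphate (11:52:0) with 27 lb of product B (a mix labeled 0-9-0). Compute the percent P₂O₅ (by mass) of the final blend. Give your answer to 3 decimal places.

Total mass = 59 + 27 = 86 lb.
P₂O₅ mass = 52%×59 + 9%×27 = 33.11 lb.
% P₂O₅ = 33.11 / 86 = 38.5%.

38.500% P₂O₅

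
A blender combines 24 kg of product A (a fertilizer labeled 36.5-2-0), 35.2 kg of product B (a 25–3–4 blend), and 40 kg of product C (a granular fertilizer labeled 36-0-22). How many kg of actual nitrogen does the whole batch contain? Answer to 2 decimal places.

N mass = 36.5%×24 + 25%×35.2 + 36%×40 = 31.96 kg.

31.96 kg N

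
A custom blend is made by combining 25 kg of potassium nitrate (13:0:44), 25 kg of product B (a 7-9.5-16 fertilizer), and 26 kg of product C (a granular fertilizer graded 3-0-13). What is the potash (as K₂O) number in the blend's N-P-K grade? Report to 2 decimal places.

24.18% K₂O

Total mass = 25 + 25 + 26 = 76 kg.
K₂O mass = 44%×25 + 16%×25 + 13%×26 = 18.38 kg.
% K₂O = 18.38 / 76 = 24.1842%.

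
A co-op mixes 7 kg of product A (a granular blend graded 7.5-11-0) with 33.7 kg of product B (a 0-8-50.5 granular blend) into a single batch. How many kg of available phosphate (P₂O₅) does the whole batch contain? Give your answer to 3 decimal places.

P₂O₅ mass = 11%×7 + 8%×33.7 = 3.466 kg.

3.466 kg P₂O₅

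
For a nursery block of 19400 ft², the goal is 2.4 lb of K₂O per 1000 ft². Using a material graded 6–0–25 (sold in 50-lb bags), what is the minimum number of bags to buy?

Product per 1000 ft² = 2.4 / 25% = 9.6 lb.
Total product = 9.6 × 19400 / 1000 = 186.24 lb.
Bags = ⌈186.24 / 50⌉ = 4.

4 bags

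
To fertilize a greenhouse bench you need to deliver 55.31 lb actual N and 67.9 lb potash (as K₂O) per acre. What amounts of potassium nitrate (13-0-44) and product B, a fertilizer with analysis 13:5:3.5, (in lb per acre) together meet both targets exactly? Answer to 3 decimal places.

With a, b = lb per acre of potassium nitrate and product B:
N: 0.13·a + 0.13·b = 55.31
K₂O: 0.44·a + 0.035·b = 67.9
Eliminate b: (row1) − 0.13/0.035·(row2) → -1.50429·a = -196.89, so a = 130.88604.
Then b = (67.9 − 0.44·130.88604) / 0.035 = 294.575499.

130.886 lb potassium nitrate, 294.575 lb product B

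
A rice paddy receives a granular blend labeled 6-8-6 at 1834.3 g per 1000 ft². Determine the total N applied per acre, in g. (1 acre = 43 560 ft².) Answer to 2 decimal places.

4794.13 g N per acre

nitrogen per 1000 ft² = 1834.3 × 6% = 110.058 g.
Convert to per acre: 110.058 × 43.56 = 4794.126 g.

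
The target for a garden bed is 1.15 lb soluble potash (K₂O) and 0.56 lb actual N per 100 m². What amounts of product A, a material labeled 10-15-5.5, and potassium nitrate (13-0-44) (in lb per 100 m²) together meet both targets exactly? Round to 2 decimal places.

Per-100 m² balance (a = product A, b = potassium nitrate):
K₂O: 0.055·a + 0.44·b = 1.15
N: 0.1·a + 0.13·b = 0.56
Eliminate b: (row1) − 0.44/0.13·(row2) → -0.283462·a = -0.745385, so a = 2.62958.
Then b = (0.56 − 0.1·2.62958) / 0.13 = 2.28494.

2.63 lb product A, 2.28 lb potassium nitrate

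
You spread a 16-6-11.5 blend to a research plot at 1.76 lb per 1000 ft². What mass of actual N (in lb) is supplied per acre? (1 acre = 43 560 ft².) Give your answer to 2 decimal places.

nitrogen per 1000 ft² = 1.76 × 16% = 0.2816 lb.
Convert to per acre: 0.2816 × 43.56 = 12.2665 lb.

12.27 lb N per acre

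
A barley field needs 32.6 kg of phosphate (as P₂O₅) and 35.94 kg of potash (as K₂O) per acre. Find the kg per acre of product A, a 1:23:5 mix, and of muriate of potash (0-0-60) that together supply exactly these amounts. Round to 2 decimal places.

141.74 kg product A, 48.09 kg muriate of potash

Let a = kg of product A, b = kg of muriate of potash (per acre).
P₂O₅: 0.23·a + 0·b = 32.6
K₂O: 0.05·a + 0.6·b = 35.94
Eliminate b: (row1) − 0/0.6·(row2) → 0.23·a = 32.6, so a = 141.739.
Then b = (35.94 − 0.05·141.739) / 0.6 = 48.0884.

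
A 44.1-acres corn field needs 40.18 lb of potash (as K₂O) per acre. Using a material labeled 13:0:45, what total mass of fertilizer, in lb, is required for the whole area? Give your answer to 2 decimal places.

3937.64 lb

Product per acre = 40.18 / 45% = 89.2889 lb.
Total product = 89.2889 × 44.1 = 3937.64 lb.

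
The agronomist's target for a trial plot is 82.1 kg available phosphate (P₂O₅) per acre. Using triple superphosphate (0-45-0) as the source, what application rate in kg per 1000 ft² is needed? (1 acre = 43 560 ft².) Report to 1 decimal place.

4.2 kg of product per thousand sq ft

Product per acre = 82.1 / 45% = 182.444 kg.
Convert to per 1000 ft²: 182.444 × 0.0229568 = 4.18835 kg.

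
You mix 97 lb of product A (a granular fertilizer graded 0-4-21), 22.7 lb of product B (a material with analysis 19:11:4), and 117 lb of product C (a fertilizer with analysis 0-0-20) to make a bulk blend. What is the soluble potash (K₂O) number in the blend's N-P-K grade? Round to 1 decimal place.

18.9% K₂O

Total mass = 97 + 22.7 + 117 = 236.7 lb.
K₂O mass = 21%×97 + 4%×22.7 + 20%×117 = 44.678 lb.
% K₂O = 44.678 / 236.7 = 18.8754%.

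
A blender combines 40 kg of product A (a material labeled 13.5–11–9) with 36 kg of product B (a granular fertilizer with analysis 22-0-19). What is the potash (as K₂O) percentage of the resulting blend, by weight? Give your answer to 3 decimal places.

Total mass = 40 + 36 = 76 kg.
K₂O mass = 9%×40 + 19%×36 = 10.44 kg.
% K₂O = 10.44 / 76 = 13.7368%.

13.737% K₂O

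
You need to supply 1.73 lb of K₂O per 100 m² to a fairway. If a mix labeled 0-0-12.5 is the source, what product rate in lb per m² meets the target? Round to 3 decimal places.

0.138 lb of product per sq m

Product per 100 m² = 1.73 / 12.5% = 13.84 lb.
Convert to per m²: 13.84 × 0.01 = 0.1384 lb.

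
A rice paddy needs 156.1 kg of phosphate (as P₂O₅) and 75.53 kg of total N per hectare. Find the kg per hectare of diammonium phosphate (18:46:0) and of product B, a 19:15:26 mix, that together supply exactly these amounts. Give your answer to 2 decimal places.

303.47 kg diammonium phosphate, 110.03 kg product B

Let a = kg of diammonium phosphate, b = kg of product B (per hectare).
P₂O₅: 0.46·a + 0.15·b = 156.1
N: 0.18·a + 0.19·b = 75.53
Eliminate a: (row1) − 0.46/0.18·(row2) → -0.335556·b = -36.9211, so b = 110.0298.
Back-substitute: a = (156.1 − 0.15·110.0298) / 0.46 = 303.469.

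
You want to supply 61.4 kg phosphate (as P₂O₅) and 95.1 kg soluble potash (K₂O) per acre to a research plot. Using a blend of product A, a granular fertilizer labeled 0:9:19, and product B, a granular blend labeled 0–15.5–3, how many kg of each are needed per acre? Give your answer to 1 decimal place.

Per-acre balance (a = product A, b = product B):
P₂O₅: 0.09·a + 0.155·b = 61.4
K₂O: 0.19·a + 0.03·b = 95.1
Eliminate a: (row1) − 0.09/0.19·(row2) → 0.140789·b = 16.3526, so b = 116.1495.
Back-substitute: a = (61.4 − 0.155·116.1495) / 0.09 = 482.187.

482.2 kg product A, 116.1 kg product B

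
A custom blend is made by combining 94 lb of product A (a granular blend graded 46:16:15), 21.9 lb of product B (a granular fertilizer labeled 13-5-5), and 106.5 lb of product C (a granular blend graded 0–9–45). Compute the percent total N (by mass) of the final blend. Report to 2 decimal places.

20.72% N

Total mass = 94 + 21.9 + 106.5 = 222.4 lb.
N mass = 46%×94 + 13%×21.9 + 0%×106.5 = 46.087 lb.
% N = 46.087 / 222.4 = 20.7226%.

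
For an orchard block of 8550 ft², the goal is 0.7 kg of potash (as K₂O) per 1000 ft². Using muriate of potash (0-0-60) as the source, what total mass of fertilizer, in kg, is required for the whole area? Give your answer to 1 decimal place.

10.0 kg

Product per 1000 ft² = 0.7 / 60% = 1.16667 kg.
Total product = 1.16667 × 8550 / 1000 = 9.975 kg.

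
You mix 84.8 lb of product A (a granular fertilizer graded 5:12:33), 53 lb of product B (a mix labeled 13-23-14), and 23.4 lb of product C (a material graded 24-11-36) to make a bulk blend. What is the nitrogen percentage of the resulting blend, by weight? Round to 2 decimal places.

Total mass = 84.8 + 53 + 23.4 = 161.2 lb.
N mass = 5%×84.8 + 13%×53 + 24%×23.4 = 16.746 lb.
% N = 16.746 / 161.2 = 10.3883%.

10.39% N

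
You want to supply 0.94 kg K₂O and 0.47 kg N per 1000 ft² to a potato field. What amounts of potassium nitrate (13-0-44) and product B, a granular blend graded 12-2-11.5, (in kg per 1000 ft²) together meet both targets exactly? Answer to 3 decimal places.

With a, b = kg per 1000 ft² of potassium nitrate and product B:
K₂O: 0.44·a + 0.115·b = 0.94
N: 0.13·a + 0.12·b = 0.47
From row1: a = (0.94 − 0.115·b) / 0.44.
Into row2: 0.13·(0.94 − 0.115·b)/0.44 + 0.12·b = 0.47 → b = 2.23514, a = 1.55218.

1.552 kg potassium nitrate, 2.235 kg product B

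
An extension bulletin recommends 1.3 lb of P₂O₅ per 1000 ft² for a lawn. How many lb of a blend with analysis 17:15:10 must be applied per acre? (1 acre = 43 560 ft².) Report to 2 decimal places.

377.52 lb of product per acre

Product per 1000 ft² = 1.3 / 15% = 8.66667 lb.
Convert to per acre: 8.66667 × 43.56 = 377.52 lb.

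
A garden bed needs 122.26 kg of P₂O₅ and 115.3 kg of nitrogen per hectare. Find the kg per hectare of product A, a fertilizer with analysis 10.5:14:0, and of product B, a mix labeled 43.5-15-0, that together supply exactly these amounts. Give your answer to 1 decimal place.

794.9 kg product A, 73.2 kg product B

With a, b = kg per hectare of product A and product B:
P₂O₅: 0.14·a + 0.15·b = 122.26
N: 0.105·a + 0.435·b = 115.3
Eliminate a: (row1) − 0.14/0.105·(row2) → -0.43·b = -31.4733, so b = 73.1938.
Back-substitute: a = (122.26 − 0.15·73.1938) / 0.14 = 794.864.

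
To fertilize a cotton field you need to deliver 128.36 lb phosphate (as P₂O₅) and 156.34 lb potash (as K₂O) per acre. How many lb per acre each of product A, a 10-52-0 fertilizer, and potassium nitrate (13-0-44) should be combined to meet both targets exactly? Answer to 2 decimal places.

With a, b = lb per acre of product A and potassium nitrate:
P₂O₅: 0.52·a + 0·b = 128.36
K₂O: 0·a + 0.44·b = 156.34
Solving simultaneously: a = 246.846, b = 355.318.

246.85 lb product A, 355.32 lb potassium nitrate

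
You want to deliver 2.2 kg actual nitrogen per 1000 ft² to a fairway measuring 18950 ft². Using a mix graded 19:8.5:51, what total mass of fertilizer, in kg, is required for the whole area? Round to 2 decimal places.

Product per 1000 ft² = 2.2 / 19% = 11.5789 kg.
Total product = 11.5789 × 18950 / 1000 = 219.421 kg.

219.42 kg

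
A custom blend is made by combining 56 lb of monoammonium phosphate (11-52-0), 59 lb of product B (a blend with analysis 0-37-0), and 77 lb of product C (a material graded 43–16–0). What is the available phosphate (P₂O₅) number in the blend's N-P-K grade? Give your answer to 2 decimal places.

32.95% P₂O₅

Total mass = 56 + 59 + 77 = 192 lb.
P₂O₅ mass = 52%×56 + 37%×59 + 16%×77 = 63.27 lb.
% P₂O₅ = 63.27 / 192 = 32.9531%.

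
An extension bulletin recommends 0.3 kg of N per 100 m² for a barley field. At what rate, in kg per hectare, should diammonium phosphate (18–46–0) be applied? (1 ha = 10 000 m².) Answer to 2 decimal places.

Product per 100 m² = 0.3 / 18% = 1.66667 kg.
Convert to per hectare: 1.66667 × 100 = 166.667 kg.

166.67 kg of product per hectare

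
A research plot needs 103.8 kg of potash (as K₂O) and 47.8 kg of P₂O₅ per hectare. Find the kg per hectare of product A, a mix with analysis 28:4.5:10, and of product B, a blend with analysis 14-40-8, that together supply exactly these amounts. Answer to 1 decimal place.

With a, b = kg per hectare of product A and product B:
K₂O: 0.1·a + 0.08·b = 103.8
P₂O₅: 0.045·a + 0.4·b = 47.8
Solving simultaneously: a = 1035.604, b = 2.99451.

1035.6 kg product A, 3.0 kg product B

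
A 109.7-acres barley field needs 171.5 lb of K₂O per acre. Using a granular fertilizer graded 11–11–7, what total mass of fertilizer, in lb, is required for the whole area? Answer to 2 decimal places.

268765.00 lb

Product per acre = 171.5 / 7% = 2450 lb.
Total product = 2450 × 109.7 = 268765 lb.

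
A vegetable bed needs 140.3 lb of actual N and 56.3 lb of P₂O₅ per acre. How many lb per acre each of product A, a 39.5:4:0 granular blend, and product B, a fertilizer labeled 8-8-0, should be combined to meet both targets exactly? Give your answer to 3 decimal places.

Let a = lb of product A, b = lb of product B (per acre).
N: 0.395·a + 0.08·b = 140.3
P₂O₅: 0.04·a + 0.08·b = 56.3
Eliminate b: (row1) − 0.08/0.08·(row2) → 0.355·a = 84, so a = 236.6197.
Then b = (56.3 − 0.04·236.6197) / 0.08 = 585.4401.

236.620 lb product A, 585.440 lb product B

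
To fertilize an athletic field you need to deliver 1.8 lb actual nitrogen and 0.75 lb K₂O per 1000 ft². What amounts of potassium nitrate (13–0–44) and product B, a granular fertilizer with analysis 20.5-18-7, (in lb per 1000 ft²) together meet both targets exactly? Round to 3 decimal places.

With a, b = lb per 1000 ft² of potassium nitrate and product B:
N: 0.13·a + 0.205·b = 1.8
K₂O: 0.44·a + 0.07·b = 0.75
Eliminate a: (row1) − 0.13/0.44·(row2) → 0.184318·b = 1.57841, so b = 8.5635.
Back-substitute: a = (1.8 − 0.205·8.5635) / 0.13 = 0.34217.

0.342 lb potassium nitrate, 8.564 lb product B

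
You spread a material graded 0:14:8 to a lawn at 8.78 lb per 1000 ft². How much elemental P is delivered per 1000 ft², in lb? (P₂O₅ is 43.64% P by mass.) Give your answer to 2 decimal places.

0.54 lb P per thousand sq ft

P₂O₅ per 1000 ft² = 8.78 × 14% = 1.2292 lb.
Elemental P = 1.2292 × 0.4364 = 0.536423 lb per 1000 ft².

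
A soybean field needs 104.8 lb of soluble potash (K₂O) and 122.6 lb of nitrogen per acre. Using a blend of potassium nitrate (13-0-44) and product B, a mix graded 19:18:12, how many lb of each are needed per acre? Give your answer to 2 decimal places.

76.47 lb potassium nitrate, 592.94 lb product B

Per-acre balance (a = potassium nitrate, b = product B):
K₂O: 0.44·a + 0.12·b = 104.8
N: 0.13·a + 0.19·b = 122.6
Eliminate b: (row1) − 0.12/0.19·(row2) → 0.357895·a = 27.3684, so a = 76.4706.
Then b = (122.6 − 0.13·76.4706) / 0.19 = 592.941.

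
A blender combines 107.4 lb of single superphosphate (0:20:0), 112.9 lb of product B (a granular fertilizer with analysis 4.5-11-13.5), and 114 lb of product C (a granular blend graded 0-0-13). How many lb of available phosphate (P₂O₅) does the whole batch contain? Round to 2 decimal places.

P₂O₅ mass = 20%×107.4 + 11%×112.9 + 0%×114 = 33.899 lb.

33.90 lb P₂O₅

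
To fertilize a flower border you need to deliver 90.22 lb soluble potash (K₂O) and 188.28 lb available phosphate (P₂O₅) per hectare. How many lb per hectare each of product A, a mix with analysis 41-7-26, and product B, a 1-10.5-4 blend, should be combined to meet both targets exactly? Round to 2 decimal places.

79.26 lb product A, 1740.30 lb product B

With a, b = lb per hectare of product A and product B:
K₂O: 0.26·a + 0.04·b = 90.22
P₂O₅: 0.07·a + 0.105·b = 188.28
From row1: a = (90.22 − 0.04·b) / 0.26.
Into row2: 0.07·(90.22 − 0.04·b)/0.26 + 0.105·b = 188.28 → b = 1740.302, a = 79.2612.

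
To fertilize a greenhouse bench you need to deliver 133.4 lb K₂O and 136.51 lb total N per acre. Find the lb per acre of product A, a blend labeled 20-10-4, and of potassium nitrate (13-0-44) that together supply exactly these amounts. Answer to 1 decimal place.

Let a = lb of product A, b = lb of potassium nitrate (per acre).
K₂O: 0.04·a + 0.44·b = 133.4
N: 0.2·a + 0.13·b = 136.51
Solving simultaneously: a = 515.971, b = 256.275.

516.0 lb product A, 256.3 lb potassium nitrate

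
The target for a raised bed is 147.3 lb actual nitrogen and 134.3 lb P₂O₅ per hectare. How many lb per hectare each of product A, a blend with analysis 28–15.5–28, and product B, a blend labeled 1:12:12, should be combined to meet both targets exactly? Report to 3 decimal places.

509.610 lb product A, 460.920 lb product B

With a, b = lb per hectare of product A and product B:
N: 0.28·a + 0.01·b = 147.3
P₂O₅: 0.155·a + 0.12·b = 134.3
From row1: a = (147.3 − 0.01·b) / 0.28.
Into row2: 0.155·(147.3 − 0.01·b)/0.28 + 0.12·b = 134.3 → b = 460.9204, a = 509.60998.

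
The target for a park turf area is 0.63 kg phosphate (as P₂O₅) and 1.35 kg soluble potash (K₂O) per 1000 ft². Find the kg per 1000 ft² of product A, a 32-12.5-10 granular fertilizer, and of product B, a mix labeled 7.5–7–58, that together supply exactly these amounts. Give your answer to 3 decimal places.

Let a = kg of product A, b = kg of product B (per 1000 ft²).
P₂O₅: 0.125·a + 0.07·b = 0.63
K₂O: 0.1·a + 0.58·b = 1.35
From row1: a = (0.63 − 0.07·b) / 0.125.
Into row2: 0.1·(0.63 − 0.07·b)/0.125 + 0.58·b = 1.35 → b = 1.6145, a = 4.13588.

4.136 kg product A, 1.615 kg product B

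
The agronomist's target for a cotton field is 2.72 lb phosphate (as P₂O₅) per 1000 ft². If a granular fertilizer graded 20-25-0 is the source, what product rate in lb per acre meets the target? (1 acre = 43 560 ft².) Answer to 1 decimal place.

Product per 1000 ft² = 2.72 / 25% = 10.88 lb.
Convert to per acre: 10.88 × 43.56 = 473.933 lb.

473.9 lb of product per acre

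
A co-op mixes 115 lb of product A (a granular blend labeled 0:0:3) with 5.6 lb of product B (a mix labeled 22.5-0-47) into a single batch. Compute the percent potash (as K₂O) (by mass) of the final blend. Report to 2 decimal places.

Total mass = 115 + 5.6 = 120.6 lb.
K₂O mass = 3%×115 + 47%×5.6 = 6.082 lb.
% K₂O = 6.082 / 120.6 = 5.04312%.

5.04% K₂O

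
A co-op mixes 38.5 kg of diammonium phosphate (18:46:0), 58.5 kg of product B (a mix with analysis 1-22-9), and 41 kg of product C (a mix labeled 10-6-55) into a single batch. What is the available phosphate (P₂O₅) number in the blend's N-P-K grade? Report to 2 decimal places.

Total mass = 38.5 + 58.5 + 41 = 138 kg.
P₂O₅ mass = 46%×38.5 + 22%×58.5 + 6%×41 = 33.04 kg.
% P₂O₅ = 33.04 / 138 = 23.942%.

23.94% P₂O₅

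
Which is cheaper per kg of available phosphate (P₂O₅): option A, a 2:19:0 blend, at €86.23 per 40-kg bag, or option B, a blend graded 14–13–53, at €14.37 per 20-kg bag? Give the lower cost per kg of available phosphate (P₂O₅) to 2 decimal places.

option A: P₂O₅ per bag = 40 × 19% = 7.6 kg; cost = 86.23 / 7.6 = €11.3461/kg P₂O₅.
option B: P₂O₅ per bag = 20 × 13% = 2.6 kg; cost = 14.37 / 2.6 = €5.5269/kg P₂O₅.
option B is cheaper.

€5.53 per kg P₂O₅ (option B)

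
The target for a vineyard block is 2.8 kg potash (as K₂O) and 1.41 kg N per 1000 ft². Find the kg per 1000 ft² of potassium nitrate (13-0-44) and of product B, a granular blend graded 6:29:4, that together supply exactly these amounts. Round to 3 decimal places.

With a, b = kg per 1000 ft² of potassium nitrate and product B:
K₂O: 0.44·a + 0.04·b = 2.8
N: 0.13·a + 0.06·b = 1.41
From row1: a = (2.8 − 0.04·b) / 0.44.
Into row2: 0.13·(2.8 − 0.04·b)/0.44 + 0.06·b = 1.41 → b = 12.0943, a = 5.26415.

5.264 kg potassium nitrate, 12.094 kg product B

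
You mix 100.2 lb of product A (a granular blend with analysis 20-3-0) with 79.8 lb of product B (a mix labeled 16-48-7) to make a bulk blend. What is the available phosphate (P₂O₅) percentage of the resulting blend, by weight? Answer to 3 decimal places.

Total mass = 100.2 + 79.8 = 180 lb.
P₂O₅ mass = 3%×100.2 + 48%×79.8 = 41.31 lb.
% P₂O₅ = 41.31 / 180 = 22.95%.

22.950% P₂O₅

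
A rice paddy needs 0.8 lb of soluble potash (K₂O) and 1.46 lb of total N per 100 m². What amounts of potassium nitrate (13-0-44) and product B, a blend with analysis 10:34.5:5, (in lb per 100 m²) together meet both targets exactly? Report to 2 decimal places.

0.19 lb potassium nitrate, 14.36 lb product B

With a, b = lb per 100 m² of potassium nitrate and product B:
K₂O: 0.44·a + 0.05·b = 0.8
N: 0.13·a + 0.1·b = 1.46
Solving simultaneously: a = 0.186667, b = 14.3573.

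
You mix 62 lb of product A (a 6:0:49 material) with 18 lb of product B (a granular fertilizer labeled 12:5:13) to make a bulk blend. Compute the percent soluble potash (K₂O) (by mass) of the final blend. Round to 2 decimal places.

Total mass = 62 + 18 = 80 lb.
K₂O mass = 49%×62 + 13%×18 = 32.72 lb.
% K₂O = 32.72 / 80 = 40.9%.

40.90% K₂O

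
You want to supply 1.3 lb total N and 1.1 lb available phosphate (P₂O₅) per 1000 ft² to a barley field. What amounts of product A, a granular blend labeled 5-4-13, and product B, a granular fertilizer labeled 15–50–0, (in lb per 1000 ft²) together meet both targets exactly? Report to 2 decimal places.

25.53 lb product A, 0.16 lb product B

With a, b = lb per 1000 ft² of product A and product B:
N: 0.05·a + 0.15·b = 1.3
P₂O₅: 0.04·a + 0.5·b = 1.1
Eliminate b: (row1) − 0.15/0.5·(row2) → 0.038·a = 0.97, so a = 25.5263.
Then b = (1.1 − 0.04·25.5263) / 0.5 = 0.157895.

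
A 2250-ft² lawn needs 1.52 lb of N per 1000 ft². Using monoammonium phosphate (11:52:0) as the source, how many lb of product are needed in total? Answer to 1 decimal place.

Product per 1000 ft² = 1.52 / 11% = 13.8182 lb.
Total product = 13.8182 × 2250 / 1000 = 31.0909 lb.

31.1 lb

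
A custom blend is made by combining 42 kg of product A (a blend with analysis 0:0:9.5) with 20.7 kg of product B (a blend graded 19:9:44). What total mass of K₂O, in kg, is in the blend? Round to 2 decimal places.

13.10 kg K₂O

K₂O mass = 9.5%×42 + 44%×20.7 = 13.098 kg.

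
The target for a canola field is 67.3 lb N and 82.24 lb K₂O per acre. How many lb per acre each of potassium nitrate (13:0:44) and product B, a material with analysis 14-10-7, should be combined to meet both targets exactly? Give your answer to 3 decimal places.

129.573 lb potassium nitrate, 360.396 lb product B

Let a = lb of potassium nitrate, b = lb of product B (per acre).
N: 0.13·a + 0.14·b = 67.3
K₂O: 0.44·a + 0.07·b = 82.24
Eliminate a: (row1) − 0.13/0.44·(row2) → 0.119318·b = 43.0018, so b = 360.3962.
Back-substitute: a = (67.3 − 0.14·360.3962) / 0.13 = 129.5733.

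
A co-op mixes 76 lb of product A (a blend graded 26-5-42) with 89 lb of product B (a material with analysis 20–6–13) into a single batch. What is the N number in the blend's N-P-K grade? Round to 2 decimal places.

22.76% N

Total mass = 76 + 89 = 165 lb.
N mass = 26%×76 + 20%×89 = 37.56 lb.
% N = 37.56 / 165 = 22.7636%.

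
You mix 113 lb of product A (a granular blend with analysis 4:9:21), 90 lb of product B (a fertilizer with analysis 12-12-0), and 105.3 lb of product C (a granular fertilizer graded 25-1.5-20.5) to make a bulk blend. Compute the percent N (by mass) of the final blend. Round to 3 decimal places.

13.508% N

Total mass = 113 + 90 + 105.3 = 308.3 lb.
N mass = 4%×113 + 12%×90 + 25%×105.3 = 41.645 lb.
% N = 41.645 / 308.3 = 13.5079%.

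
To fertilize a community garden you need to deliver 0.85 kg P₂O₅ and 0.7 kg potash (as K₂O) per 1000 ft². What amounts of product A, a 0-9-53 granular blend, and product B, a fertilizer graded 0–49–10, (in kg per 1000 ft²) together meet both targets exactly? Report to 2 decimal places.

With a, b = kg per 1000 ft² of product A and product B:
P₂O₅: 0.09·a + 0.49·b = 0.85
K₂O: 0.53·a + 0.1·b = 0.7
Eliminate b: (row1) − 0.49/0.1·(row2) → -2.507·a = -2.58, so a = 1.02912.
Then b = (0.7 − 0.53·1.02912) / 0.1 = 1.54567.

1.03 kg product A, 1.55 kg product B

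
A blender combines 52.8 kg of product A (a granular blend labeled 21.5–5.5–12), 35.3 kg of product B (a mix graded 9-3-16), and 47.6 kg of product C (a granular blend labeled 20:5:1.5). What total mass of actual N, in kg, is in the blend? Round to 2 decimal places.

N mass = 21.5%×52.8 + 9%×35.3 + 20%×47.6 = 24.049 kg.

24.05 kg N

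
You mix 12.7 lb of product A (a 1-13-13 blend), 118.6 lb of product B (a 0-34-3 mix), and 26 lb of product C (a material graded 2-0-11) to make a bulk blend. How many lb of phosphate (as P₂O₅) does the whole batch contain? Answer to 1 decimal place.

P₂O₅ mass = 13%×12.7 + 34%×118.6 + 0%×26 = 41.975 lb.

42.0 lb P₂O₅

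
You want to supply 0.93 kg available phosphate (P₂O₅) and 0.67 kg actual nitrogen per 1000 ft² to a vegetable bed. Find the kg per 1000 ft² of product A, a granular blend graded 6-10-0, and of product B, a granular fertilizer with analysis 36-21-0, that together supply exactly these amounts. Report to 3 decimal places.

With a, b = kg per 1000 ft² of product A and product B:
P₂O₅: 0.1·a + 0.21·b = 0.93
N: 0.06·a + 0.36·b = 0.67
Solving simultaneously: a = 8.29487, b = 0.478632.

8.295 kg product A, 0.479 kg product B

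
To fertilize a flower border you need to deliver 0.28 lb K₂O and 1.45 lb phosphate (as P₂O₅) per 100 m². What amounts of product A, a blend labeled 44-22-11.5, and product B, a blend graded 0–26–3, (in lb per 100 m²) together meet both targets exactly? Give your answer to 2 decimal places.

Per-100 m² balance (a = product A, b = product B):
K₂O: 0.115·a + 0.03·b = 0.28
P₂O₅: 0.22·a + 0.26·b = 1.45
Solving simultaneously: a = 1.25751, b = 4.51288.

1.26 lb product A, 4.51 lb product B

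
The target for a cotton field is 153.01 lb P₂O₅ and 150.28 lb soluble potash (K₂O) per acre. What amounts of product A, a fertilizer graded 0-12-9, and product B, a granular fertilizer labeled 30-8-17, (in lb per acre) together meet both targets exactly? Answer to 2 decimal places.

Per-acre balance (a = product A, b = product B):
P₂O₅: 0.12·a + 0.08·b = 153.01
K₂O: 0.09·a + 0.17·b = 150.28
Eliminate a: (row1) − 0.12/0.09·(row2) → -0.146667·b = -47.3633, so b = 322.932.
Back-substitute: a = (153.01 − 0.08·322.932) / 0.12 = 1059.795.

1059.80 lb product A, 322.93 lb product B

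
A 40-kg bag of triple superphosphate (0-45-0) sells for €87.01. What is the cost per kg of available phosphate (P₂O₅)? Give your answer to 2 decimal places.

€4.83 per kg P₂O₅

P₂O₅ in bag = 40 × 45% = 18 kg.
Cost per kg P₂O₅ = €87.01 / 18 = €4.8339.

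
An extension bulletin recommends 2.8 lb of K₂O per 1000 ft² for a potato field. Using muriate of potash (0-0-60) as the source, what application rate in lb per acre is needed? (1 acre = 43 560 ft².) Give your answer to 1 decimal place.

203.3 lb of product per acre

Product per 1000 ft² = 2.8 / 60% = 4.66667 lb.
Convert to per acre: 4.66667 × 43.56 = 203.28 lb.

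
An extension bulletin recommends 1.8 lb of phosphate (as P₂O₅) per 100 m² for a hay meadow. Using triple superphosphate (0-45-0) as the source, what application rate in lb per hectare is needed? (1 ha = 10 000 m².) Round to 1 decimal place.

400.0 lb of product per hectare

Product per 100 m² = 1.8 / 45% = 4 lb.
Convert to per hectare: 4 × 100 = 400 lb.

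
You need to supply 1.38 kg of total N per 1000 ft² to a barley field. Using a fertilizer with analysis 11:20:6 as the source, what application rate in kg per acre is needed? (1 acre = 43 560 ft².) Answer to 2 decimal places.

546.48 kg of product per acre

Product per 1000 ft² = 1.38 / 11% = 12.5455 kg.
Convert to per acre: 12.5455 × 43.56 = 546.48 kg.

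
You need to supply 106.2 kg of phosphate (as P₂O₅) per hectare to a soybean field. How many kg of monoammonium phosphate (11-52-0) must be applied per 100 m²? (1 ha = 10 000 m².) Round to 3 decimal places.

2.042 kg of product per hundred sq m

Product per hectare = 106.2 / 52% = 204.231 kg.
Convert to per 100 m²: 204.231 × 0.01 = 2.04231 kg.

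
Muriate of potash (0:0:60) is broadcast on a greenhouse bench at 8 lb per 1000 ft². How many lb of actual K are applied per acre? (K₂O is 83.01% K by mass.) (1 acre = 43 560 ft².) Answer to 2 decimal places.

K₂O per 1000 ft² = 8 × 60% = 4.8 lb.
Elemental K = 4.8 × 0.8301 = 3.98448 lb per 1000 ft².
Convert to per acre: 3.98448 × 43.56 = 173.564 lb.

173.56 lb K per acre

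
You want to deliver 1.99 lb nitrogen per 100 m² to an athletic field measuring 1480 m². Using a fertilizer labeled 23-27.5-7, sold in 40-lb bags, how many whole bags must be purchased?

4 bags

Product per 100 m² = 1.99 / 23% = 8.65217 lb.
Total product = 8.65217 × 1480 / 100 = 128.052 lb.
Bags = ⌈128.052 / 40⌉ = 4.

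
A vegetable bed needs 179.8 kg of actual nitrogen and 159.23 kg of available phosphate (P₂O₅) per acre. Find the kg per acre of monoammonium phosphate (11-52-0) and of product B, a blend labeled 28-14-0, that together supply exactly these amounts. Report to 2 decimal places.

149.10 kg monoammonium phosphate, 583.57 kg product B

Let a = kg of monoammonium phosphate, b = kg of product B (per acre).
N: 0.11·a + 0.28·b = 179.8
P₂O₅: 0.52·a + 0.14·b = 159.23
Eliminate a: (row1) − 0.11/0.52·(row2) → 0.250385·b = 146.117, so b = 583.569.
Back-substitute: a = (179.8 − 0.28·583.569) / 0.11 = 149.097.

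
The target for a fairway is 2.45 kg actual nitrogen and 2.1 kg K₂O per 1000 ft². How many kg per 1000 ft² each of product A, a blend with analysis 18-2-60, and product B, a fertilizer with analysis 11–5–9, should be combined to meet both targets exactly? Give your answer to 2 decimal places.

0.21 kg product A, 21.93 kg product B

Per-1000 ft² balance (a = product A, b = product B):
N: 0.18·a + 0.11·b = 2.45
K₂O: 0.6·a + 0.09·b = 2.1
Eliminate b: (row1) − 0.11/0.09·(row2) → -0.553333·a = -0.116667, so a = 0.210843.
Then b = (2.1 − 0.6·0.210843) / 0.09 = 21.9277.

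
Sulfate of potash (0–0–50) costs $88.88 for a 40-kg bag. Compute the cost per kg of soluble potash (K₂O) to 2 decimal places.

$4.44 per kg K₂O

K₂O in bag = 40 × 50% = 20 kg.
Cost per kg K₂O = $88.88 / 20 = $4.4440.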